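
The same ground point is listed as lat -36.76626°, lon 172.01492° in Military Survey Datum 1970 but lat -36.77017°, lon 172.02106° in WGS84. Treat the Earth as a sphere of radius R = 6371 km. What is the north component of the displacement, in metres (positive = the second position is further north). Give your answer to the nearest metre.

ΔN = -435 m

Δφ = -36.77017° − -36.76626° = -0.00391°; Δλ = 172.02106° − 172.01492° = +0.00614°.
1° along a meridian = πR/180 = 111195 m.
ΔN = Δφ × 111195 = -434.8 m; ΔE = Δλ × 111195 × cos(-36.76626°) = +0.00614 × 111195 × 0.801084 = 546.9 m.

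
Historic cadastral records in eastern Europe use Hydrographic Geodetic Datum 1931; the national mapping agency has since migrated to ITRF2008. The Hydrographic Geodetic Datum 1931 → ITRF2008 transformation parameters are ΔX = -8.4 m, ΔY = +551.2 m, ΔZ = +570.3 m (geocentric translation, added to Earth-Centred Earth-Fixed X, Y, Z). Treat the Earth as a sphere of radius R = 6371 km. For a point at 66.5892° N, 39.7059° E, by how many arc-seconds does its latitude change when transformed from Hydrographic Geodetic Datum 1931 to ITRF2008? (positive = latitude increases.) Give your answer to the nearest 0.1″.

Δφ = -2.9″

sin φ = 0.917680, cos φ = 0.397321, sin λ = 0.638847, cos λ = 0.769334.
North component: ΔN = −sin φ cos λ·ΔX − sin φ sin λ·ΔY + cos φ·ΔZ = −(0.917680)(0.769334)(-8.4) − (0.917680)(0.638847)(551.2) + (0.397321)(570.3) = -90.62 m.
1° of latitude spans πR/180 = 111195 m, so Δφ = -90.62 / 111195 × 3600 = -2.934″.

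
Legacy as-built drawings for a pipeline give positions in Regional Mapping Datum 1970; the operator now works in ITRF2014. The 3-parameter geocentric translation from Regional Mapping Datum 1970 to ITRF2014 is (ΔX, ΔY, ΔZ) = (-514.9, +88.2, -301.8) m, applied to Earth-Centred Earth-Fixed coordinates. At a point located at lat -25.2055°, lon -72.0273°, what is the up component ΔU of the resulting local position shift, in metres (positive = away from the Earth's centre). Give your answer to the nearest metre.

ΔU = -91 m

At φ = -25.2055°, λ = -72.0273°: sin φ = -0.425866, cos φ = 0.904786, sin λ = -0.951204, cos λ = 0.308564.
ΔU = cos φ cos λ·ΔX + cos φ sin λ·ΔY + sin φ·ΔZ = (0.904786)(0.308564)(-514.9) + (0.904786)(-0.951204)(88.2) + (-0.425866)(-301.8) = -91.13 m.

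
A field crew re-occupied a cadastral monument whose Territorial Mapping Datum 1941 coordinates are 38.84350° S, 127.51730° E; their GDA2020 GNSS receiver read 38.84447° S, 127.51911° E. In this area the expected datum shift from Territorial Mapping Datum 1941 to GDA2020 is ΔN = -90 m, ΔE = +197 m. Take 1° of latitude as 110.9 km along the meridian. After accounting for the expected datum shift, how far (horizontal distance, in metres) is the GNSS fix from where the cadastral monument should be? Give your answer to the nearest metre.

44 m

Observed coordinate differences: Δφ = -0.00097°, Δλ = +0.00181°.
Converting to metres (1° lat = 110900 m, cos φ = 0.778862): observed ΔN = -107.6 m, observed ΔE = 156.3 m.
Subtracting the expected shift leaves a residual of -107.6 − (-90) = -17.6 m north and 156.3 − (197) = -40.7 m east.
Residual distance = √((-17.6)² + (-40.7)²) = 44.3 m.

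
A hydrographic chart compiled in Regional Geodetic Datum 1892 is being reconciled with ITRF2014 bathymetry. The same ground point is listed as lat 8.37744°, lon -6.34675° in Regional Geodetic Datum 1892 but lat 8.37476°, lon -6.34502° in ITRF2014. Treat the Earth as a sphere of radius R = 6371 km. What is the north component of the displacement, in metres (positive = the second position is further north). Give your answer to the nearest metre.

ΔN = -298 m

Δφ = 8.37476° − 8.37744° = -0.00268°; Δλ = -6.34502° − -6.34675° = +0.00173°.
1° along a meridian = πR/180 = 111195 m.
ΔN = Δφ × 111195 = -298.0 m; ΔE = Δλ × 111195 × cos(8.37744°) = +0.00173 × 111195 × 0.989330 = 190.3 m.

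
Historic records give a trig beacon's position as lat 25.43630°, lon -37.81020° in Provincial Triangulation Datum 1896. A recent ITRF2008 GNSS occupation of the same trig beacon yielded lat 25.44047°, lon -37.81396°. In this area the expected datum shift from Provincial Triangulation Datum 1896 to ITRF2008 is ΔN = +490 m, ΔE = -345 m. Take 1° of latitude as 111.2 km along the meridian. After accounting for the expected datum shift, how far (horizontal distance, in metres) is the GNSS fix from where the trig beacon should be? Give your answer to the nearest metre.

Observed coordinate differences: Δφ = +0.00417°, Δλ = -0.00376°.
Converting to metres (1° lat = 111200 m, cos φ = 0.903063): observed ΔN = 463.7 m, observed ΔE = -377.6 m.
Subtracting the expected shift leaves a residual of 463.7 − (490) = -26.3 m north and -377.6 − (-345) = -32.6 m east.
Residual distance = √((-26.3)² + (-32.6)²) = 41.9 m.

42 m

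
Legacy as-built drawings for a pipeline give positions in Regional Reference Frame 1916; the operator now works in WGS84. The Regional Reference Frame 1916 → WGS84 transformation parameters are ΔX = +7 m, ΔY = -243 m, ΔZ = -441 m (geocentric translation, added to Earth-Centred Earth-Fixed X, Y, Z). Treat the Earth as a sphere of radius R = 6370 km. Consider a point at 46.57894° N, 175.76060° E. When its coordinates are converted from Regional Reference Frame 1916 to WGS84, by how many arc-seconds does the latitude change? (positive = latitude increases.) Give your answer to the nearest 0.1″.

Δφ = -9.2″

sin φ = 0.726322, cos φ = 0.687355, sin λ = 0.073924, cos λ = -0.997264.
North component: ΔN = −sin φ cos λ·ΔX − sin φ sin λ·ΔY + cos φ·ΔZ = −(0.726322)(-0.997264)(7) − (0.726322)(0.073924)(-243) + (0.687355)(-441) = -285.01 m.
1° of latitude spans πR/180 = 111177 m, so Δφ = -285.01 / 111177 × 3600 = -9.229″.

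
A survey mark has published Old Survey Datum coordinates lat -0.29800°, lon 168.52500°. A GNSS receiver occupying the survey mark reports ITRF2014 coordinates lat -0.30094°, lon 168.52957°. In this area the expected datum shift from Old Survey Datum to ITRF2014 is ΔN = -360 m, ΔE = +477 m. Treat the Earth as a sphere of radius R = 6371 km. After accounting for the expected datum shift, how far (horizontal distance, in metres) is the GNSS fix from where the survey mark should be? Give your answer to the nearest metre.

Observed coordinate differences: Δφ = -0.00294°, Δλ = +0.00457°.
Converting to metres (1° lat = 111195 m, cos φ = 0.999986): observed ΔN = -326.9 m, observed ΔE = 508.2 m.
Subtracting the expected shift leaves a residual of -326.9 − (-360) = 33.1 m north and 508.2 − (477) = 31.2 m east.
Residual distance = √(33.1² + 31.2²) = 45.4 m.

45 m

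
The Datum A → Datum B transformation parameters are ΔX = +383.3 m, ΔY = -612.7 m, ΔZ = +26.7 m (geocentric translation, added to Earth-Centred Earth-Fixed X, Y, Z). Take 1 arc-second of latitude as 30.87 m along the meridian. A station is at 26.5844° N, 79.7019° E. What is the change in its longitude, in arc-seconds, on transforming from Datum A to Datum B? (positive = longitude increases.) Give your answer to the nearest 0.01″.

sin φ = 0.447516, cos φ = 0.894276, sin λ = 0.983891, cos λ = 0.178770.
East component: ΔE = −sin λ·ΔX + cos λ·ΔY = −(0.983891)(383.3) + (0.178770)(-612.7) = -486.66 m.
1° of latitude spans 3600 × 30.87 = 111132 m; at latitude φ, 1° of longitude spans that × cos φ = 99382.7 m, so Δλ = -486.66 / 99382.7 × 3600 = -17.628″.

Δλ = -17.63″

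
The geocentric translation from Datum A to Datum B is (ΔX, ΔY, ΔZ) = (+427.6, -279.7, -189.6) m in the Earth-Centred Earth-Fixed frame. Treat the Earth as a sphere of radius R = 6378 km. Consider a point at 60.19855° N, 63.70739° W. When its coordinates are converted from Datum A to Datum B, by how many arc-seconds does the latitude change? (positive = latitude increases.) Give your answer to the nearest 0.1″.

sin φ = 0.867753, cos φ = 0.496996, sin λ = -0.896544, cos λ = 0.442956.
North component: ΔN = −sin φ cos λ·ΔX − sin φ sin λ·ΔY + cos φ·ΔZ = −(0.867753)(0.442956)(427.6) − (0.867753)(-0.896544)(-279.7) + (0.496996)(-189.6) = -476.19 m.
1° of latitude spans πR/180 = 111317 m, so Δφ = -476.19 / 111317 × 3600 = -15.400″.

Δφ = -15.4″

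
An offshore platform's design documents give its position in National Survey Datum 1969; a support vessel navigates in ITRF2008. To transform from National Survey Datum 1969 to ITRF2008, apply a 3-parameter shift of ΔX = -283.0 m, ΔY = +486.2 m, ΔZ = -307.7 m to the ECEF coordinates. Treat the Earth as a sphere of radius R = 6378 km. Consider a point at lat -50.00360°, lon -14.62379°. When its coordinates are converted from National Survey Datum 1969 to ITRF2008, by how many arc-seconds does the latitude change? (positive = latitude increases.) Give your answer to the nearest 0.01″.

Δφ = -16.22″

sin φ = -0.766085, cos φ = 0.642739, sin λ = -0.252471, cos λ = 0.967604.
North component: ΔN = −sin φ cos λ·ΔX − sin φ sin λ·ΔY + cos φ·ΔZ = −(-0.766085)(0.967604)(-283.0) − (-0.766085)(-0.252471)(486.2) + (0.642739)(-307.7) = -501.59 m.
1° of latitude spans πR/180 = 111317 m, so Δφ = -501.59 / 111317 × 3600 = -16.221″.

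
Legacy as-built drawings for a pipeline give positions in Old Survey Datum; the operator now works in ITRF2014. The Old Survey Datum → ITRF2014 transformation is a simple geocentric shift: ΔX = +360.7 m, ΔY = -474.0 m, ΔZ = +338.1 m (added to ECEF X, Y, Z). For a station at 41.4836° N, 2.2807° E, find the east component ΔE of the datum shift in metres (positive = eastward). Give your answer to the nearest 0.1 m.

ΔE = -488.0 m

The local east axis at (φ, λ) is (−sin λ, cos λ, 0), so ΔE = −sin(2.2807°)·360.7 + cos(2.2807°)·(-474.0) = -487.98 m.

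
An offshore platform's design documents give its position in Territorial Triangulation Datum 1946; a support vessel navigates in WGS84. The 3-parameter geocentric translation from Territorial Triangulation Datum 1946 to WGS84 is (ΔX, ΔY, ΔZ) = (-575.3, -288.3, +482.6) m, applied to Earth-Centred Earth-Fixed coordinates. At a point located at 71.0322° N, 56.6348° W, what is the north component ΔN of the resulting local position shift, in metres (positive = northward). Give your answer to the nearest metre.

ΔN = 228 m

The local north axis is (−sin φ cos λ, −sin φ sin λ, cos φ), giving ΔN = 299.220 − 227.709 + 156.863 = 228.37 m.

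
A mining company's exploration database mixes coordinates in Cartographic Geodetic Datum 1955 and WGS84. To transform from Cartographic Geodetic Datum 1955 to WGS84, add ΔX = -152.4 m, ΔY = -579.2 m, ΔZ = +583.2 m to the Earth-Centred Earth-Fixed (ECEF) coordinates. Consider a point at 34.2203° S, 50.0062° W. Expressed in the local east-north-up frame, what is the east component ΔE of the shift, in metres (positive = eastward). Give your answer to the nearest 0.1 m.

The local east axis at (φ, λ) is (−sin λ, cos λ, 0), so ΔE = −sin(-50.0062°)·(-152.4) + cos(-50.0062°)·(-579.2) = -489.01 m.

ΔE = -489.0 m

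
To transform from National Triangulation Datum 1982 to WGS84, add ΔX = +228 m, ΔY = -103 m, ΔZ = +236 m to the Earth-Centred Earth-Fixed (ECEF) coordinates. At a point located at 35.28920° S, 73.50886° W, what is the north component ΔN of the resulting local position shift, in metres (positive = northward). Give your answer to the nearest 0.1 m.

ΔN = 287.1 m

The local north axis is (−sin φ cos λ, −sin φ sin λ, cos φ), giving ΔN = 37.390 + 57.056 + 192.634 = 287.08 m.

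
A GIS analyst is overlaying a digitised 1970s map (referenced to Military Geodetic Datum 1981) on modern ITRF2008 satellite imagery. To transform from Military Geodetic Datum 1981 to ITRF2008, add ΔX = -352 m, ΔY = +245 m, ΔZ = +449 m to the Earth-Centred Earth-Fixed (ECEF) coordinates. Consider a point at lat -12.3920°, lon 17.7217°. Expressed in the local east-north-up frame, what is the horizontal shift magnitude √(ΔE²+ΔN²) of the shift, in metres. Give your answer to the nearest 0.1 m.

512.2 m

The local east axis at (φ, λ) is (−sin λ, cos λ, 0), so ΔE = −sin(17.7217°)·(-352) + cos(17.7217°)·245 = 340.52 m.
The local north axis is (−sin φ cos λ, −sin φ sin λ, cos φ), giving ΔN = -71.954 + 16.004 + 438.539 = 382.59 m.
Horizontal magnitude = √(ΔE² + ΔN²) = √(340.52² + 382.59²) = 512.18 m.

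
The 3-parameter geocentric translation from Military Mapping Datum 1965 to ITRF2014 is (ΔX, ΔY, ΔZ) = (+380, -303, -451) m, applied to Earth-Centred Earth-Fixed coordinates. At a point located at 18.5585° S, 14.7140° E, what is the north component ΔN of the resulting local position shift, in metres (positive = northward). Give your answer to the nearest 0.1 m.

ΔN = -335.1 m

At φ = -18.5585°, λ = 14.7140°: sin φ = -0.318273, cos φ = 0.947999, sin λ = 0.253994, cos λ = 0.967206.
ΔN = −sin φ cos λ·ΔX − sin φ sin λ·ΔY + cos φ·ΔZ = −(-0.318273)(0.967206)(380) − (-0.318273)(0.253994)(-303) + (0.947999)(-451) = -335.06 m.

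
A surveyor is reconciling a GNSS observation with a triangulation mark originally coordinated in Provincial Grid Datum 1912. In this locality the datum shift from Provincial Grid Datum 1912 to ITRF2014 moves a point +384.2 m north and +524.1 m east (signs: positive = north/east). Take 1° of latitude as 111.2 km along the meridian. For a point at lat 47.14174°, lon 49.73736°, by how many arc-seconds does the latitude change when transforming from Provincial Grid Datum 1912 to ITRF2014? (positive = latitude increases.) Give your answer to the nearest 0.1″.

Δφ = 12.4″

1° of latitude = 111.2 km, so Δφ = 384.2 / 111200 = 0.0034550° = 12.438″.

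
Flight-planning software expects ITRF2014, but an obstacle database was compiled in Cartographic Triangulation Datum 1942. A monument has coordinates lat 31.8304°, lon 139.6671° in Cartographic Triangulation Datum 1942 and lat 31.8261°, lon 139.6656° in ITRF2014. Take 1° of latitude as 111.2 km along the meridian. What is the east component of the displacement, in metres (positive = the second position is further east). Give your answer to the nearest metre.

ΔE = -142 m

Δφ = 31.8261° − 31.8304° = -0.0043°; Δλ = 139.6656° − 139.6671° = -0.0015°.
ΔN = Δφ × 111200 = -478.2 m; ΔE = Δλ × 111200 × cos(31.8304°) = -0.0015 × 111200 × 0.849613 = -141.7 m.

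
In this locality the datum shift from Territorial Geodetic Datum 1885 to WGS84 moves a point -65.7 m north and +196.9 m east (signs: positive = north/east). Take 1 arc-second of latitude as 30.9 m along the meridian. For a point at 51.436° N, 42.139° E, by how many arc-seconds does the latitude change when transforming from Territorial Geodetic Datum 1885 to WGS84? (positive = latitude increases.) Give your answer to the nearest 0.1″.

1″ of latitude = 30.90 m, so Δφ = -65.7 / 30.90 = -2.126″.

Δφ = -2.1″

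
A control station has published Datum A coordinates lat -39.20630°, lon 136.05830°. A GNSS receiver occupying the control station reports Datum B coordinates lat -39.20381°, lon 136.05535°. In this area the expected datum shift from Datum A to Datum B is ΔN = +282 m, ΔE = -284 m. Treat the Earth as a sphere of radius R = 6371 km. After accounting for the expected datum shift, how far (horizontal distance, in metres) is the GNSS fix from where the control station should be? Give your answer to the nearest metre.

Observed coordinate differences: Δφ = +0.00249°, Δλ = -0.00295°.
Converting to metres (1° lat = 111195 m, cos φ = 0.774875): observed ΔN = 276.9 m, observed ΔE = -254.2 m.
Subtracting the expected shift leaves a residual of 276.9 − (282) = -5.1 m north and -254.2 − (-284) = 29.8 m east.
Residual distance = √((-5.1)² + 29.8²) = 30.3 m.

30 m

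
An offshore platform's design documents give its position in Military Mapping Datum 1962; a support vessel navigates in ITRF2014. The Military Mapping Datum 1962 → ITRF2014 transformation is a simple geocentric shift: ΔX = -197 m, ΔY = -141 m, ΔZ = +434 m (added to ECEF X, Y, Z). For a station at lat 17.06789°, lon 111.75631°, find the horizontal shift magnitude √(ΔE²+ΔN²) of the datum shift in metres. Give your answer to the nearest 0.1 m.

491.8 m

The local east axis at (φ, λ) is (−sin λ, cos λ, 0), so ΔE = −sin(111.75631°)·(-197) + cos(111.75631°)·(-141) = 235.23 m.
The local north axis is (−sin φ cos λ, −sin φ sin λ, cos φ), giving ΔN = -21.432 + 38.436 + 414.886 = 431.89 m.
Horizontal magnitude = √(ΔE² + ΔN²) = √(235.23² + 431.89²) = 491.80 m.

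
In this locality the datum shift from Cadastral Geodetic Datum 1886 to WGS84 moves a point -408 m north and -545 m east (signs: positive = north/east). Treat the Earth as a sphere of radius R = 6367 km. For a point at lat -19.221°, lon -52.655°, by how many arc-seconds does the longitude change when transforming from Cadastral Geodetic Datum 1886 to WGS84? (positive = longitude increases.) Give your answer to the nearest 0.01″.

At latitude -19.221°, cos φ = 0.944256.
One radian of longitude at latitude φ spans R cos φ, so Δλ = ΔE / (R cos φ) = -545.0 / (6367000 × 0.944256) = -9.0651e-05 rad = -18.698″.

Δλ = -18.70″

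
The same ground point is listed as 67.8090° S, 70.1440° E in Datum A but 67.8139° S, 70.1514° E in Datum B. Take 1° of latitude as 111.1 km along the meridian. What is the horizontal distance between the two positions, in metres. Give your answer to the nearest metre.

Δφ = -67.8139° − -67.8090° = -0.0049°; Δλ = 70.1514° − 70.1440° = +0.0074°.
ΔN = Δφ × 111100 = -544.4 m; ΔE = Δλ × 111100 × cos(-67.8090°) = +0.0074 × 111100 × 0.377695 = 310.5 m.
Distance = √(ΔE² + ΔN²) = √(310.5² + (-544.4)²) = 626.7 m.

627 m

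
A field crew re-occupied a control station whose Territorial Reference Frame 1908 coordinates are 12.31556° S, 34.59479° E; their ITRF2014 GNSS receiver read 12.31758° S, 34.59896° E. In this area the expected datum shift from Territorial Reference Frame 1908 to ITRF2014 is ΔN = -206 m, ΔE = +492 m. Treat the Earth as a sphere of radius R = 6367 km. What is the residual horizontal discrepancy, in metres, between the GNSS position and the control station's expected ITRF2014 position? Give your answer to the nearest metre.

43 m

Observed coordinate differences: Δφ = -0.00202°, Δλ = +0.00417°.
Converting to metres (1° lat = 111125 m, cos φ = 0.976988): observed ΔN = -224.5 m, observed ΔE = 452.7 m.
Subtracting the expected shift leaves a residual of -224.5 − (-206) = -18.5 m north and 452.7 − (492) = -39.3 m east.
Residual distance = √((-18.5)² + (-39.3)²) = 43.4 m.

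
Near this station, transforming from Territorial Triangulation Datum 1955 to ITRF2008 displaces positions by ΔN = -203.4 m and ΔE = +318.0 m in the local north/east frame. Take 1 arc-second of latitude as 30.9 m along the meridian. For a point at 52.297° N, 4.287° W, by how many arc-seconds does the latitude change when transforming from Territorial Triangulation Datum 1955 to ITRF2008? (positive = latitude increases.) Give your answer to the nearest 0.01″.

Δφ = -6.58″

1″ of latitude = 30.90 m, so Δφ = -203.4 / 30.90 = -6.583″.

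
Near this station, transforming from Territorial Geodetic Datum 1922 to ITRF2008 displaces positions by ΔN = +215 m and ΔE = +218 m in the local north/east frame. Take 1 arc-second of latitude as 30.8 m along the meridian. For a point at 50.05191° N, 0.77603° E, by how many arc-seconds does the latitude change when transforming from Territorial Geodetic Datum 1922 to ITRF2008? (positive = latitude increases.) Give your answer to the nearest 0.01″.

Δφ = 6.98″

1″ of latitude = 30.80 m, so Δφ = 215.0 / 30.80 = 6.981″.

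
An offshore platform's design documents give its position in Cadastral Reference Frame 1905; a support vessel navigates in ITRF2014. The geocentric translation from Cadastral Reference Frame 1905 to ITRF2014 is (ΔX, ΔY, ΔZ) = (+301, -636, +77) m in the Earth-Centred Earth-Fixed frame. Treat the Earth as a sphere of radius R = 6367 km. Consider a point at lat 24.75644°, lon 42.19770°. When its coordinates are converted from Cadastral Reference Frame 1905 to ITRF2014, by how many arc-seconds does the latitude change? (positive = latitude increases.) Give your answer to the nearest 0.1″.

Δφ = 5.0″

sin φ = 0.418762, cos φ = 0.908096, sin λ = 0.671691, cos λ = 0.740832.
North component: ΔN = −sin φ cos λ·ΔX − sin φ sin λ·ΔY + cos φ·ΔZ = −(0.418762)(0.740832)(301) − (0.418762)(0.671691)(-636) + (0.908096)(77) = 155.44 m.
1° of latitude spans πR/180 = 111125 m, so Δφ = 155.44 / 111125 × 3600 = 5.036″.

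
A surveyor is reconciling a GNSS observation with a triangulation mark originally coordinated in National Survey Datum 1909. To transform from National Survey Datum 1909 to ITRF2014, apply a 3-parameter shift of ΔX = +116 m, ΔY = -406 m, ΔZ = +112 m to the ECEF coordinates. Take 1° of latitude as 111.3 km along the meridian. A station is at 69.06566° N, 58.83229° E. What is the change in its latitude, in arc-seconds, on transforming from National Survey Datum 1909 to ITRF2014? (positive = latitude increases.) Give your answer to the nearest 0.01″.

Δφ = 9.98″

sin φ = 0.933990, cos φ = 0.357298, sin λ = 0.855656, cos λ = 0.517545.
North component: ΔN = −sin φ cos λ·ΔX − sin φ sin λ·ΔY + cos φ·ΔZ = −(0.933990)(0.517545)(116) − (0.933990)(0.855656)(-406) + (0.357298)(112) = 308.41 m.
1° of latitude spans 111300 m, so Δφ = 308.41 / 111300 × 3600 = 9.976″.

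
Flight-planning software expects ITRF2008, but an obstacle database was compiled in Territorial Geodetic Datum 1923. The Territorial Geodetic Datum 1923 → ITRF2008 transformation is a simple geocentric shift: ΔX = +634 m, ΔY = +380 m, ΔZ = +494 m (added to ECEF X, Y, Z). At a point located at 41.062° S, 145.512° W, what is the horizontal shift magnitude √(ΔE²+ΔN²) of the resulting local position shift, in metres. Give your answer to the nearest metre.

The local east axis at (φ, λ) is (−sin λ, cos λ, 0), so ΔE = −sin(-145.512°)·634 + cos(-145.512°)·380 = 45.78 m.
The local north axis is (−sin φ cos λ, −sin φ sin λ, cos φ), giving ΔN = -343.264 − 141.339 + 372.476 = -112.13 m.
Horizontal magnitude = √(ΔE² + ΔN²) = √(45.78² + (-112.13)²) = 121.11 m.

121 m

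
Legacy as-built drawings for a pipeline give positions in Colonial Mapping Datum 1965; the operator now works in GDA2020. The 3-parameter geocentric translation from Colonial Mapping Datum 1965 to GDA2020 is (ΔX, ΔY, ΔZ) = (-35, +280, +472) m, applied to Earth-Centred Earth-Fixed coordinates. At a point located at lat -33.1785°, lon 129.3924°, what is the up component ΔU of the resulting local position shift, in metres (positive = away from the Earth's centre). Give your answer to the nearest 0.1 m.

ΔU = -58.6 m

The local up (radial) axis is (cos φ cos λ, cos φ sin λ, sin φ), giving ΔU = 18.591 + 181.111 − 258.302 = -58.60 m.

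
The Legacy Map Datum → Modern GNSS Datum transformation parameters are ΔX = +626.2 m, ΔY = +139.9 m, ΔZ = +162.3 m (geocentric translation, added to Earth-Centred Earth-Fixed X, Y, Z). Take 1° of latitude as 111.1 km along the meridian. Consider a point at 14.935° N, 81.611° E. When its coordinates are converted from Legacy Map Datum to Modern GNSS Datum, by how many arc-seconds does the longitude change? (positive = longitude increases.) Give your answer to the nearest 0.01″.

sin φ = 0.257723, cos φ = 0.966219, sin λ = 0.989300, cos λ = 0.145893.
East component: ΔE = −sin λ·ΔX + cos λ·ΔY = −(0.989300)(626.2) + (0.145893)(139.9) = -599.09 m.
1° of latitude spans 111100 m; at latitude φ, 1° of longitude spans that × cos φ = 107346.9 m, so Δλ = -599.09 / 107346.9 × 3600 = -20.091″.

Δλ = -20.09″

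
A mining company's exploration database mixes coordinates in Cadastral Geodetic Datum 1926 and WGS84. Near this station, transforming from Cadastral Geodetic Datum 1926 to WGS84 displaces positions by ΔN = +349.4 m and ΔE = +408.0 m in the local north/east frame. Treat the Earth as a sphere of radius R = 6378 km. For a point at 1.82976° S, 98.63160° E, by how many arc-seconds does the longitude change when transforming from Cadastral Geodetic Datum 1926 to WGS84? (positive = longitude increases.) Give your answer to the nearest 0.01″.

Δλ = 13.20″

At latitude -1.82976°, cos φ = 0.999490.
One radian of longitude at latitude φ spans R cos φ, so Δλ = ΔE / (R cos φ) = 408.0 / (6378000 × 0.999490) = 6.4003e-05 rad = 13.201″.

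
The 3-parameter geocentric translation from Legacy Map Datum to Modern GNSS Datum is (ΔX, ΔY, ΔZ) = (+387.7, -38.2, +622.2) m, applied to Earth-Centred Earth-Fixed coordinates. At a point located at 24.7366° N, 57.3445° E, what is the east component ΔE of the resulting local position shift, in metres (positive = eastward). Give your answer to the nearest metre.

ΔE = -347 m

At φ = 24.7366°, λ = 57.3445°: sin φ = 0.418447, cos φ = 0.908241, sin λ = 0.841930, cos λ = 0.539587.
ΔE = −sin λ·ΔX + cos λ·ΔY = −(0.841930)·(387.7) + (0.539587)·(-38.2) = -347.03 m.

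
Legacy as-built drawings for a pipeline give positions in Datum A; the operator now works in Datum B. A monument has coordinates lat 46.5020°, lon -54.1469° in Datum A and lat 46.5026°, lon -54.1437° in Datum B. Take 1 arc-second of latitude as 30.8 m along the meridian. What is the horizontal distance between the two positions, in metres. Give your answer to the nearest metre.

Δφ = 46.5026° − 46.5020° = +0.0006°; Δλ = -54.1437° − -54.1469° = +0.0032°.
1° of latitude = 3600 × 30.80 = 110880 m.
ΔN = Δφ × 110880 = 66.5 m; ΔE = Δλ × 110880 × cos(46.5020°) = +0.0032 × 110880 × 0.688329 = 244.2 m.
Distance = √(ΔE² + ΔN²) = √(244.2² + 66.5²) = 253.1 m.

253 m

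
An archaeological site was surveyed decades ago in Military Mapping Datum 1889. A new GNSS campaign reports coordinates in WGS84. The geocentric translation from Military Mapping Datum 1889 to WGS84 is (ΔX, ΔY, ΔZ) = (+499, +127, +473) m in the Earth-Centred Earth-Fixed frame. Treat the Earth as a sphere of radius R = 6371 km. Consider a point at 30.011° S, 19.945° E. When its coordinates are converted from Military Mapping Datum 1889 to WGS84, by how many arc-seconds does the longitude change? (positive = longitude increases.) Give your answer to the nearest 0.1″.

sin φ = -0.500166, cos φ = 0.865929, sin λ = 0.341118, cos λ = 0.940021.
East component: ΔE = −sin λ·ΔX + cos λ·ΔY = −(0.341118)(499) + (0.940021)(127) = -50.84 m.
1° of latitude spans πR/180 = 111195 m; at latitude φ, 1° of longitude spans that × cos φ = 96287.0 m, so Δλ = -50.84 / 96287.0 × 3600 = -1.901″.

Δλ = -1.9″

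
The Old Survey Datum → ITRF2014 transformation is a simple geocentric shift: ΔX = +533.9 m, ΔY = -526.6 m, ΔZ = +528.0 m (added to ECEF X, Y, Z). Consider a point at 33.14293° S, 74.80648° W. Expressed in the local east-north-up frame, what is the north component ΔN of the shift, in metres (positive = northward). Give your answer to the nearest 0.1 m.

ΔN = 796.4 m

At φ = -33.14293°, λ = -74.80648°: sin φ = -0.546729, cos φ = 0.837309, sin λ = -0.965046, cos λ = 0.262080.
ΔN = −sin φ cos λ·ΔX − sin φ sin λ·ΔY + cos φ·ΔZ = −(-0.546729)(0.262080)(533.9) − (-0.546729)(-0.965046)(-526.6) + (0.837309)(528.0) = 796.44 m.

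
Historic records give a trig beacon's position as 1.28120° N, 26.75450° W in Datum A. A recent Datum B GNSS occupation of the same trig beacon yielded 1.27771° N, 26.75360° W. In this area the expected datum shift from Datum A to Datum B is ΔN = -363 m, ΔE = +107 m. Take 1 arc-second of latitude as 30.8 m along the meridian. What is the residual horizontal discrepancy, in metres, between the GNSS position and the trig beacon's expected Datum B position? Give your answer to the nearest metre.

Observed coordinate differences: Δφ = -0.00349°, Δλ = +0.00090°.
Converting to metres (1° lat = 110880 m, cos φ = 0.999750): observed ΔN = -387.0 m, observed ΔE = 99.8 m.
Subtracting the expected shift leaves a residual of -387.0 − (-363) = -24.0 m north and 99.8 − (107) = -7.2 m east.
Residual distance = √((-24.0)² + (-7.2)²) = 25.0 m.

25 m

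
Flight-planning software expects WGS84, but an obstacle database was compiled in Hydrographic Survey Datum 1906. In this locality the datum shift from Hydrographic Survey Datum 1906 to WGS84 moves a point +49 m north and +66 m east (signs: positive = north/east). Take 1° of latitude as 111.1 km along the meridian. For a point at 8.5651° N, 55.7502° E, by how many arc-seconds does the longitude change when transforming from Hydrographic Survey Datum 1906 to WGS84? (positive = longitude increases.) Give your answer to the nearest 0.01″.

At latitude 8.5651°, cos φ = 0.988847.
1° of longitude at this latitude = 111.1 × cos φ = 109.86 km, so Δλ = 66.0 / 109860.9 = 0.0006008° = 2.163″.

Δλ = 2.16″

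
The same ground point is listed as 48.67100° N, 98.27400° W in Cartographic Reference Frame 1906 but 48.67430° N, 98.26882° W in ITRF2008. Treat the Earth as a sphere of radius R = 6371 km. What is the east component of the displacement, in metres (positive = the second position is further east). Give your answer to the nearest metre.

ΔE = 380 m

Δφ = 48.67430° − 48.67100° = +0.00330°; Δλ = -98.26882° − -98.27400° = +0.00518°.
1° along a meridian = πR/180 = 111195 m.
ΔN = Δφ × 111195 = 366.9 m; ΔE = Δλ × 111195 × cos(48.67100°) = +0.00518 × 111195 × 0.660382 = 380.4 m.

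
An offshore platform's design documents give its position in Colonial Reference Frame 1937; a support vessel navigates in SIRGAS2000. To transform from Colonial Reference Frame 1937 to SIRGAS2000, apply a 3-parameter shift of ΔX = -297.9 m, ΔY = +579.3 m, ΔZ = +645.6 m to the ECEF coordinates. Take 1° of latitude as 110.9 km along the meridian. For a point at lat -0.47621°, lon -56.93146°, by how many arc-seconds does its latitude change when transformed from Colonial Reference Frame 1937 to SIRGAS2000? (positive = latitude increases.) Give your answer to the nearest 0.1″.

Δφ = 20.8″

sin φ = -0.008311, cos φ = 0.999965, sin λ = -0.838018, cos λ = 0.545642.
North component: ΔN = −sin φ cos λ·ΔX − sin φ sin λ·ΔY + cos φ·ΔZ = −(-0.008311)(0.545642)(-297.9) − (-0.008311)(-0.838018)(579.3) + (0.999965)(645.6) = 640.19 m.
1° of latitude spans 110900 m, so Δφ = 640.19 / 110900 × 3600 = 20.782″.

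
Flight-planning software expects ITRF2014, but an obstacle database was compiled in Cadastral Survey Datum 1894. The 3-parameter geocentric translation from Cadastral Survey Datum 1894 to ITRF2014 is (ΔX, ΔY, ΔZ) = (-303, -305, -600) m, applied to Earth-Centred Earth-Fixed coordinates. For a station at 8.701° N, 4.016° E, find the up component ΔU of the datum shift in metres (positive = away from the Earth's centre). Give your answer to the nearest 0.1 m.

The local up (radial) axis is (cos φ cos λ, cos φ sin λ, sin φ), giving ΔU = -298.777 − 21.115 − 90.767 = -410.66 m.

ΔU = -410.7 m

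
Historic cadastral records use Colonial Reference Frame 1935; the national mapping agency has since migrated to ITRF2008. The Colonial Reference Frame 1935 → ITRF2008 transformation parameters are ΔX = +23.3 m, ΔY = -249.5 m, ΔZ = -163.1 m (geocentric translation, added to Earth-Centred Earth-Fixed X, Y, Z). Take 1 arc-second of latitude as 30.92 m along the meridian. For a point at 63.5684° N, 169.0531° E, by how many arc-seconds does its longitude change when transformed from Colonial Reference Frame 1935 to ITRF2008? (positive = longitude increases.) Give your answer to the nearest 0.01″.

Δλ = 17.48″

sin φ = 0.895466, cos φ = 0.445129, sin λ = 0.189899, cos λ = -0.981804.
East component: ΔE = −sin λ·ΔX + cos λ·ΔY = −(0.189899)(23.3) + (-0.981804)(-249.5) = 240.54 m.
1° of latitude spans 3600 × 30.92 = 111312 m; at latitude φ, 1° of longitude spans that × cos φ = 49548.2 m, so Δλ = 240.54 / 49548.2 × 3600 = 17.476″.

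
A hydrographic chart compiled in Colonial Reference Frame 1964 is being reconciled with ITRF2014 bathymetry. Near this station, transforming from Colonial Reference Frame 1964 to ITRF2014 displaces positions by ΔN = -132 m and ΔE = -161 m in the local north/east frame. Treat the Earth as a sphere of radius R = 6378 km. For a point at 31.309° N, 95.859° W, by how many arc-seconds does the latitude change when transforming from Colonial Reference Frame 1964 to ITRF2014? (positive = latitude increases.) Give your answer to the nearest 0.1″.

Δφ = -4.3″

On a sphere of radius R, 1 rad of latitude = R, so Δφ = ΔN / R = -132.0 / 6378000 = -2.0696e-05 rad = -4.269″.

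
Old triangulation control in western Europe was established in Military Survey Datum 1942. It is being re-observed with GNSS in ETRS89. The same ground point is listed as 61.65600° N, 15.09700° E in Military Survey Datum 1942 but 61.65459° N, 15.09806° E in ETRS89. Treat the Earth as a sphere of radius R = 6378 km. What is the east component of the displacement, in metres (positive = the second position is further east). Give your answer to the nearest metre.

Δφ = 61.65459° − 61.65600° = -0.00141°; Δλ = 15.09806° − 15.09700° = +0.00106°.
1° along a meridian = πR/180 = 111317 m.
ΔN = Δφ × 111317 = -157.0 m; ΔE = Δλ × 111317 × cos(61.65600°) = +0.00106 × 111317 × 0.474764 = 56.0 m.

ΔE = 56 m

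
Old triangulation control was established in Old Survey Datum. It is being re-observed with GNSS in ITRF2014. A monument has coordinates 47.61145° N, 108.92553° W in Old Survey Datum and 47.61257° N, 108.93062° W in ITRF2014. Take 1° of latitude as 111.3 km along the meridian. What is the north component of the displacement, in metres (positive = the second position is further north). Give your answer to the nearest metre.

Δφ = 47.61257° − 47.61145° = +0.00112°; Δλ = -108.93062° − -108.92553° = -0.00509°.
ΔN = Δφ × 111300 = 124.7 m; ΔE = Δλ × 111300 × cos(47.61145°) = -0.00509 × 111300 × 0.674155 = -381.9 m.

ΔN = 125 m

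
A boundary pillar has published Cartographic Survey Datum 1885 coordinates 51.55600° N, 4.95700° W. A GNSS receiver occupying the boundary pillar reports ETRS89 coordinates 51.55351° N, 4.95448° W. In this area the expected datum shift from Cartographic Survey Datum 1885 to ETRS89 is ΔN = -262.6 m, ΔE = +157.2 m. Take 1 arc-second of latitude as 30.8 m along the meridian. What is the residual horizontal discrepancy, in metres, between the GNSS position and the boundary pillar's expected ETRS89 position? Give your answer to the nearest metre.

Observed coordinate differences: Δφ = -0.00249°, Δλ = +0.00252°.
Converting to metres (1° lat = 110880 m, cos φ = 0.621749): observed ΔN = -276.1 m, observed ΔE = 173.7 m.
Subtracting the expected shift leaves a residual of -276.1 − (-262.6) = -13.5 m north and 173.7 − (157.2) = 16.5 m east.
Residual distance = √((-13.5)² + 16.5²) = 21.3 m.

21 m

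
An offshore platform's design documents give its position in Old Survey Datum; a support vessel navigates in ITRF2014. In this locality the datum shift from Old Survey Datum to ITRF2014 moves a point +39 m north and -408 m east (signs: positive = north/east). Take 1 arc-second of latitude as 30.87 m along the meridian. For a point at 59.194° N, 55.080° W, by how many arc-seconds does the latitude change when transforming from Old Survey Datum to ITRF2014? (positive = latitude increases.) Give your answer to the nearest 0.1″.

Δφ = 1.3″

1″ of latitude = 30.87 m, so Δφ = 39.0 / 30.87 = 1.263″.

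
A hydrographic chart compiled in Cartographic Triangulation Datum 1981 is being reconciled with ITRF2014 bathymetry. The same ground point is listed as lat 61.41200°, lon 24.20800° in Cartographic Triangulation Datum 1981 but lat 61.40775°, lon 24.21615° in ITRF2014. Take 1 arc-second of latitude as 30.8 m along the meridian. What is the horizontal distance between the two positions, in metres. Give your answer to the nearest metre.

640 m

Δφ = 61.40775° − 61.41200° = -0.00425°; Δλ = 24.21615° − 24.20800° = +0.00815°.
1° of latitude = 3600 × 30.80 = 110880 m.
ΔN = Δφ × 110880 = -471.2 m; ΔE = Δλ × 110880 × cos(61.41200°) = +0.00815 × 110880 × 0.478508 = 432.4 m.
Distance = √(ΔE² + ΔN²) = √(432.4² + (-471.2)²) = 639.6 m.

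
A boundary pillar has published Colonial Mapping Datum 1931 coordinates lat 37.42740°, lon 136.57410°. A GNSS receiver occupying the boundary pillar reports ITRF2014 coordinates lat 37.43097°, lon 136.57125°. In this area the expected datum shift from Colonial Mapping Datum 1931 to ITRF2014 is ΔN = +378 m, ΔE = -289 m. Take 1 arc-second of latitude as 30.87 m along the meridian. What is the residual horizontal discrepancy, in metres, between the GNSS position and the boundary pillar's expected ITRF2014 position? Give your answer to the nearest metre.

Observed coordinate differences: Δφ = +0.00357°, Δλ = -0.00285°.
Converting to metres (1° lat = 111132 m, cos φ = 0.794124): observed ΔN = 396.7 m, observed ΔE = -251.5 m.
Subtracting the expected shift leaves a residual of 396.7 − (378) = 18.7 m north and -251.5 − (-289) = 37.5 m east.
Residual distance = √(18.7² + 37.5²) = 41.9 m.

42 m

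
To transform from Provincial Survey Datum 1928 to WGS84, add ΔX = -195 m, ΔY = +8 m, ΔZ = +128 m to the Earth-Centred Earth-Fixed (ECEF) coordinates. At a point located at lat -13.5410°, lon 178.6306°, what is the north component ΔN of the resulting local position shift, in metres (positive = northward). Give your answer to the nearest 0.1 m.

ΔN = 170.1 m

The local north axis is (−sin φ cos λ, −sin φ sin λ, cos φ), giving ΔN = 45.644 + 0.045 + 124.442 = 170.13 m.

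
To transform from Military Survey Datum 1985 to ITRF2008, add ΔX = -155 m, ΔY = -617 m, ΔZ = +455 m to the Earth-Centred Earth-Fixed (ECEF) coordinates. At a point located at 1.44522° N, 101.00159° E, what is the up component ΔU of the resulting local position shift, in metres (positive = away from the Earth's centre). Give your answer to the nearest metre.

At φ = 1.44522°, λ = 101.00159°: sin φ = 0.025221, cos φ = 0.999682, sin λ = 0.981622, cos λ = -0.190836.
ΔU = cos φ cos λ·ΔX + cos φ sin λ·ΔY + sin φ·ΔZ = (0.999682)(-0.190836)(-155) + (0.999682)(0.981622)(-617) + (0.025221)(455) = -564.42 m.

ΔU = -564 m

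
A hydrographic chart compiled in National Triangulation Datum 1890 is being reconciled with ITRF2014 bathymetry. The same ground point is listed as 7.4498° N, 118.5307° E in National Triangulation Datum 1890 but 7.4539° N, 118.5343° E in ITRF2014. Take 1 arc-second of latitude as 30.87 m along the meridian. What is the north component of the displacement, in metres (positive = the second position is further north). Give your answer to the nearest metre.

Δφ = 7.4539° − 7.4498° = +0.0041°; Δλ = 118.5343° − 118.5307° = +0.0036°.
1° of latitude = 3600 × 30.87 = 111132 m.
ΔN = Δφ × 111132 = 455.6 m; ΔE = Δλ × 111132 × cos(7.4498°) = +0.0036 × 111132 × 0.991559 = 396.7 m.

ΔN = 456 m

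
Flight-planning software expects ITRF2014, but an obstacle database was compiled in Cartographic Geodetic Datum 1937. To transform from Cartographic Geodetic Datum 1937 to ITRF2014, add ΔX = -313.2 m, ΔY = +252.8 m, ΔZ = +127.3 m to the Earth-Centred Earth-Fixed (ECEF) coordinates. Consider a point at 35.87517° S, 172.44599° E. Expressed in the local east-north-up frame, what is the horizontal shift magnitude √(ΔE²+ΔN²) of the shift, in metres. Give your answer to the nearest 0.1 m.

369.6 m

At φ = -35.87517°, λ = 172.44599°: sin φ = -0.586021, cos φ = 0.810296, sin λ = 0.131461, cos λ = -0.991321.
ΔE = −sin λ·ΔX + cos λ·ΔY = −(0.131461)·(-313.2) + (-0.991321)·(252.8) = -209.43 m.
ΔN = −sin φ cos λ·ΔX − sin φ sin λ·ΔY + cos φ·ΔZ = −(-0.586021)(-0.991321)(-313.2) − (-0.586021)(0.131461)(252.8) + (0.810296)(127.3) = 304.58 m.
Horizontal magnitude = √(ΔE² + ΔN²) = √((-209.43)² + 304.58²) = 369.63 m.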